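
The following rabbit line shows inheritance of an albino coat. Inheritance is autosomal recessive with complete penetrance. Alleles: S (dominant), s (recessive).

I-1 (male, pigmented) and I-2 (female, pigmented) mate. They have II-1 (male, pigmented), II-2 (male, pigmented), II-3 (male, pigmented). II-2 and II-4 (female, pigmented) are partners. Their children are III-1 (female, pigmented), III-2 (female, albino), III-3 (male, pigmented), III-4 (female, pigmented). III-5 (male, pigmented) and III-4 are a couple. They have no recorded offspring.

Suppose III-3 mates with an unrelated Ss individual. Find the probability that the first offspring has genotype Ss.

1/2

II-2 is pigmented so carries S and passed s to III-2 (ss), so II-2 is Ss.
II-4 is pigmented so carries S and passed s to III-2 (ss), so II-4 is Ss.
III-3 is a pigmented offspring of II-2 (Ss) × II-4 (Ss), whose cross gives 1/4 SS : 1/2 Ss : 1/4 ss; conditioning on being pigmented, III-3 is SS with probability 1/3, Ss with probability 2/3.
Summing over parental genotype combinations, P(offspring has genotype Ss) = 1/3·1/2 + 2/3·1/2 = 1/2.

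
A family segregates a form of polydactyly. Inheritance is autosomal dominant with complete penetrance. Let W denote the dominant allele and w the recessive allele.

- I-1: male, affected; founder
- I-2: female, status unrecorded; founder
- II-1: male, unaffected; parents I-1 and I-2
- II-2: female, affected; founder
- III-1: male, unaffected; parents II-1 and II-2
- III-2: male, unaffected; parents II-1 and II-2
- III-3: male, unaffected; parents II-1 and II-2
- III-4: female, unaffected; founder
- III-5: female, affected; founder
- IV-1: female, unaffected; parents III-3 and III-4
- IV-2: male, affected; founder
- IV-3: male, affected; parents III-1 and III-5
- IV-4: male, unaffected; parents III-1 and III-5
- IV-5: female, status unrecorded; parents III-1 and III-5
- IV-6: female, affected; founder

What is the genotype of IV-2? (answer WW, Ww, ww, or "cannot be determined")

cannot be determined

IV-2's phenotype allows WW or Ww, and no parent or child forces a single allele at both positions; consistent genotype assignments exist with IV-2 as WW or Ww.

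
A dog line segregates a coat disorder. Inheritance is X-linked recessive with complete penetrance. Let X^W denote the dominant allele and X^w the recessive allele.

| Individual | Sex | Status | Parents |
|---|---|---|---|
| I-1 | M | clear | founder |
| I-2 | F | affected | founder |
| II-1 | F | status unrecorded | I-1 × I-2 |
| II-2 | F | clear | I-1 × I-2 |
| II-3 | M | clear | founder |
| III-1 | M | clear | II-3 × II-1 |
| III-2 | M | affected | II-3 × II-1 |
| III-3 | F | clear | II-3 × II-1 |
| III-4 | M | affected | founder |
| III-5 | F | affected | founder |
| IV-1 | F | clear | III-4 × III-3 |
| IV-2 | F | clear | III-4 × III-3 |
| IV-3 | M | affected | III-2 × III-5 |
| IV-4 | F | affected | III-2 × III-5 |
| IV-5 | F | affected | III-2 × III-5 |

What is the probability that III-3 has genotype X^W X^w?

II-3 is clear, so II-3 is X^W Y.
II-1 received W from I-1 (X^W Y) and received w from I-2 (X^w X^w), so II-1 is X^W X^w.
Their cross gives offspring ratios 1/2 X^W X^W : 1/2 X^W X^w. Conditioning on III-3 being clear, P(X^W X^w) = 1/2 / 1 = 1/2 before taking III-3's own offspring into account.
III-4 is affected, so III-4 is X^w Y.
Now use III-3's offspring. Probability of each recorded status — clear daughter IV-1: 1/2 if III-3 is X^W X^w, 1 if X^W X^W; clear daughter IV-2: 1/2 if III-3 is X^W X^w, 1 if X^W X^W.
Bayes: P(X^W X^w) = 1/2·1/4 / (1/2·1/4 + 1/2·1) = 1/5.

1/5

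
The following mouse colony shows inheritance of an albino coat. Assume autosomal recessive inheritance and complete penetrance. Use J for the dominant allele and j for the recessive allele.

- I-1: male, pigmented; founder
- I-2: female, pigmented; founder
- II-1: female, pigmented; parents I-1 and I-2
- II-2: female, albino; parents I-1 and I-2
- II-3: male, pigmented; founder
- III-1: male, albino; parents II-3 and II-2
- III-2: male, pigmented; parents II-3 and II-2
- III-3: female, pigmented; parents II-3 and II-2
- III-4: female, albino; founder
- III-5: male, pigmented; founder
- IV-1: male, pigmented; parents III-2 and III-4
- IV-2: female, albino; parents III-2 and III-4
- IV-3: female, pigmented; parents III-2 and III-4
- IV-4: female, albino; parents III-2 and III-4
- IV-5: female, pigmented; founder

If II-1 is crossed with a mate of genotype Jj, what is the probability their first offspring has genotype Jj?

1/2

I-1 is pigmented so carries J and passed j to II-2 (jj), so I-1 is Jj.
I-2 is pigmented so carries J and passed j to II-2 (jj), so I-2 is Jj.
II-1 is a pigmented offspring of I-1 (Jj) × I-2 (Jj), whose cross gives 1/4 JJ : 1/2 Jj : 1/4 jj; conditioning on being pigmented, II-1 is JJ with probability 1/3, Jj with probability 2/3.
Summing over parental genotype combinations, P(offspring has genotype Jj) = 1/3·1/2 + 2/3·1/2 = 1/2.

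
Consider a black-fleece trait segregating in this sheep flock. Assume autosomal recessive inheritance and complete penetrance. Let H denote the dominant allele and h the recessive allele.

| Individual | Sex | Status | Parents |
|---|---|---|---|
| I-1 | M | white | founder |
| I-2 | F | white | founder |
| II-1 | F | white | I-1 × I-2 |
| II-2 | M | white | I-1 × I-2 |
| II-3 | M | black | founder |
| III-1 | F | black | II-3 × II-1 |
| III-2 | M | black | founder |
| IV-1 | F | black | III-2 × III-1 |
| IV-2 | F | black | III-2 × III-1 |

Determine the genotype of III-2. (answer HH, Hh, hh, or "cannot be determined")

III-2 is black, so III-2 is hh.

hh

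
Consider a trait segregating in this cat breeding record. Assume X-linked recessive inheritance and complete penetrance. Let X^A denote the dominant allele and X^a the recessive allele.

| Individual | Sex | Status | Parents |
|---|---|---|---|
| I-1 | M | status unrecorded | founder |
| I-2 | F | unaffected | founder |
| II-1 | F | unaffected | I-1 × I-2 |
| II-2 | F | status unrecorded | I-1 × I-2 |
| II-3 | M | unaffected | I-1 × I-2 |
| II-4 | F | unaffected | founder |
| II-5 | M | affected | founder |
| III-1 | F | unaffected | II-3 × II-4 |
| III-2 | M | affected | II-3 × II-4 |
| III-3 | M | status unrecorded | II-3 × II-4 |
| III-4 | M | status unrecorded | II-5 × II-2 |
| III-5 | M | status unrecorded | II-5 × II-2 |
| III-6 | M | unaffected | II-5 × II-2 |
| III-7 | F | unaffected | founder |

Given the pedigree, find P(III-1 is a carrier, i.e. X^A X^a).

1/2

II-3 is unaffected, so II-3 is X^A Y.
II-4 is unaffected so carries A and passed a to III-2 (X^a Y), so II-4 is X^A X^a.
Their cross gives offspring ratios 1/2 X^A X^A : 1/2 X^A X^a. Conditioning on III-1 being unaffected, P(X^A X^a) = 1/2 / 1 = 1/2.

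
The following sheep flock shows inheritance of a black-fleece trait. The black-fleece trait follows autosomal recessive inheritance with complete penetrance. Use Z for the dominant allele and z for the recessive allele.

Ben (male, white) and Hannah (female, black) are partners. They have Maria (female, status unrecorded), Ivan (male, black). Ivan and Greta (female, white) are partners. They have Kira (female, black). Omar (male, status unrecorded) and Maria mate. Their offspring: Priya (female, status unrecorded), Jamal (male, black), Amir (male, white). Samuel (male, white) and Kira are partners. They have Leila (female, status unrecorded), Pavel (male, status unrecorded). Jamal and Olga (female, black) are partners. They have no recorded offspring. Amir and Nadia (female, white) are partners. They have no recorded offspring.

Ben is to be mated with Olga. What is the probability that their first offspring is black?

1/2

Ben is white so carries Z and passed z to Ivan (zz), so Ben is Zz.
Olga is black, so Olga is zz.
The cross gives 1/2 Zz : 1/2 zz, so P(offspring is black) = 1/2.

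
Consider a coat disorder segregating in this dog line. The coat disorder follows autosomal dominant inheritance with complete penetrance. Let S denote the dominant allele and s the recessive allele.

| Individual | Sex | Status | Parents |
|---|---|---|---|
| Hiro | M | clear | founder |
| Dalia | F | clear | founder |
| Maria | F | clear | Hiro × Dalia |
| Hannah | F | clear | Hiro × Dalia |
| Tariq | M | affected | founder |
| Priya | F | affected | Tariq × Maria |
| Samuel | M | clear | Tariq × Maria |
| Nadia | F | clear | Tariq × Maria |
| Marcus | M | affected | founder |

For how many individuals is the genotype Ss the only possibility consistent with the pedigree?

2

Obligate heterozygotes: Tariq is affected so carries S and passed s to Samuel (ss), so Tariq is Ss; Priya is affected so carries S and received s from Maria (ss), so Priya is Ss.
Every other individual is either homozygous by phenotype or has at least one consistent homozygous assignment, so the count is 2.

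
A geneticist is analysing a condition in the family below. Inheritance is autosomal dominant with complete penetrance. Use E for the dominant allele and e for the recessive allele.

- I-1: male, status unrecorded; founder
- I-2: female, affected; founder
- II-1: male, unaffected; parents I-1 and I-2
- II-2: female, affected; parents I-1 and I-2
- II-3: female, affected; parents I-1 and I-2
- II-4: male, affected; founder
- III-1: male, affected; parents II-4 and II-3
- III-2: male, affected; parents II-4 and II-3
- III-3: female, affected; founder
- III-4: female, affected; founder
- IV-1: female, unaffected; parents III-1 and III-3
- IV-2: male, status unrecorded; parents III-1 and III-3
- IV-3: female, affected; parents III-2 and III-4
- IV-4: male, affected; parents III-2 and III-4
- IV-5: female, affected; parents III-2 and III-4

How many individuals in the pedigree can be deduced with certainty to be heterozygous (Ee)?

Obligate heterozygotes: I-2 is affected so carries E and passed e to II-1 (ee), so I-2 is Ee; III-1 is affected so carries E and passed e to IV-1 (ee), so III-1 is Ee; III-3 is affected so carries E and passed e to IV-1 (ee), so III-3 is Ee.
Every other individual is either homozygous by phenotype or has at least one consistent homozygous assignment, so the count is 3.

3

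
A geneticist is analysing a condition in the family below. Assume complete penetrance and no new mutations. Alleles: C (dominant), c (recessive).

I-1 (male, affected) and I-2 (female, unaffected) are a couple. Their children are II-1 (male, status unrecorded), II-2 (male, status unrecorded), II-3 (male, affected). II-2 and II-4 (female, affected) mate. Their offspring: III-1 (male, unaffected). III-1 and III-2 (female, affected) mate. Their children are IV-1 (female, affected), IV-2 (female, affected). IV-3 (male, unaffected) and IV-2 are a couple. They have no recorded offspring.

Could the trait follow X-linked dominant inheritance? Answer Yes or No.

No

Under X-linked dominant, II-3 (affected, male) cannot arise from I-1 (affected) × I-2 (unaffected).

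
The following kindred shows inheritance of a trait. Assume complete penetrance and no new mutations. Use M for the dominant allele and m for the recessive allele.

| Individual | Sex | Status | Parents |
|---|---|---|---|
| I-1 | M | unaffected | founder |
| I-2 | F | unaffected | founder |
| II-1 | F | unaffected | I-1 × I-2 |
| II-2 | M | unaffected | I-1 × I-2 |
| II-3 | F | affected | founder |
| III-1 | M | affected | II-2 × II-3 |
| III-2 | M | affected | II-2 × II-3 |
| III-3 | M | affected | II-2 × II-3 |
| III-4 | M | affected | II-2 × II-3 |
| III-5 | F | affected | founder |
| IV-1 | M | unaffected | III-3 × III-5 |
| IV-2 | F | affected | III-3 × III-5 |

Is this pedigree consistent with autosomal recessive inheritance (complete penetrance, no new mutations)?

Under autosomal recessive, IV-1 (unaffected, male) cannot arise from III-3 (affected) × III-5 (affected).

No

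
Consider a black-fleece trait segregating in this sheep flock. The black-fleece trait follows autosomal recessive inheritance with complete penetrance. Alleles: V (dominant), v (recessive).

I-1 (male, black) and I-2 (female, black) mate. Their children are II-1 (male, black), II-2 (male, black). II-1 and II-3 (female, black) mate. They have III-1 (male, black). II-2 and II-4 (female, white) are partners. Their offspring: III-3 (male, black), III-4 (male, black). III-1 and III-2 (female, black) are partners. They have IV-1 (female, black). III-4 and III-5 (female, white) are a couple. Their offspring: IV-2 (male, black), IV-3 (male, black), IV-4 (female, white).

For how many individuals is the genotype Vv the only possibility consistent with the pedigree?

3

Obligate heterozygotes: II-4 is white so carries V and passed v to III-3 (vv), so II-4 is Vv; III-5 is white so carries V and passed v to IV-2 (vv), so III-5 is Vv; IV-4 is white so carries V and received v from III-4 (vv), so IV-4 is Vv.
Every other individual is either homozygous by phenotype or has at least one consistent homozygous assignment, so the count is 3.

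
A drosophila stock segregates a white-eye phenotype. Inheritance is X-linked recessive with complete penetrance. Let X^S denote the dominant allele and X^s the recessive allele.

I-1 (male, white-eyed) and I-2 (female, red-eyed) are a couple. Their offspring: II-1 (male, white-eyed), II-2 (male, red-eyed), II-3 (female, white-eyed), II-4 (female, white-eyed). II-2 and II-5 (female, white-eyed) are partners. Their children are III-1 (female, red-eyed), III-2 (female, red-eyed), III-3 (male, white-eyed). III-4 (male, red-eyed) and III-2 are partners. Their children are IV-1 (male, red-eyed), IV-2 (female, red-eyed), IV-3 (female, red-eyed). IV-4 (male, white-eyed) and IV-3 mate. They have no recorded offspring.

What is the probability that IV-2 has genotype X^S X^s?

III-4 is red-eyed, so III-4 is X^S Y.
III-2 is red-eyed so carries S and received s from II-5 (X^s X^s), so III-2 is X^S X^s.
Their cross gives offspring ratios 1/2 X^S X^S : 1/2 X^S X^s. Conditioning on IV-2 being red-eyed, P(X^S X^s) = 1/2 / 1 = 1/2.

1/2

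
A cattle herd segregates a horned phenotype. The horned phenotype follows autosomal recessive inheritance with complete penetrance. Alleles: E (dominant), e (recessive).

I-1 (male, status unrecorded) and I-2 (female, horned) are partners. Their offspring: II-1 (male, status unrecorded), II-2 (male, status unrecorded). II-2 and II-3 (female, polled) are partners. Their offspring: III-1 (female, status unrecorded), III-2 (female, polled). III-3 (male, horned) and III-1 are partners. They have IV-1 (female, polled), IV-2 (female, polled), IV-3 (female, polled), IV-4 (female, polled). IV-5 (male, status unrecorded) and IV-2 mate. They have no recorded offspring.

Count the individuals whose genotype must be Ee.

Obligate heterozygotes: IV-1 is polled so carries E and received e from III-3 (ee), so IV-1 is Ee; IV-2 is polled so carries E and received e from III-3 (ee), so IV-2 is Ee; IV-3 is polled so carries E and received e from III-3 (ee), so IV-3 is Ee; IV-4 is polled so carries E and received e from III-3 (ee), so IV-4 is Ee.
Every other individual is either homozygous by phenotype or has at least one consistent homozygous assignment, so the count is 4.

4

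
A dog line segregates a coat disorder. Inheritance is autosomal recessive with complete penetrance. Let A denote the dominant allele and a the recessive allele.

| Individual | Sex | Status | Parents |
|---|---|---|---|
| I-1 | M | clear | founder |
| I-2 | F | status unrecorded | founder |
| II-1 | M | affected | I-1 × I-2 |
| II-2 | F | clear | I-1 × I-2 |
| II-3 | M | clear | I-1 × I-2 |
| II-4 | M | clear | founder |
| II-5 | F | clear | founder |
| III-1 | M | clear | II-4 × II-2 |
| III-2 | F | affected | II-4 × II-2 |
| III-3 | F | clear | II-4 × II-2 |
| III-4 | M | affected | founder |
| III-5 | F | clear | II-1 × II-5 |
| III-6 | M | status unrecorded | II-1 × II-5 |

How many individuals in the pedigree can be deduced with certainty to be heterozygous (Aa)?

Obligate heterozygotes: I-1 is clear so carries A and passed a to II-1 (aa), so I-1 is Aa; II-2 is clear so carries A and passed a to III-2 (aa), so II-2 is Aa; II-4 is clear so carries A and passed a to III-2 (aa), so II-4 is Aa; III-5 is clear so carries A and received a from II-1 (aa), so III-5 is Aa.
Every other individual is either homozygous by phenotype or has at least one consistent homozygous assignment, so the count is 4.

4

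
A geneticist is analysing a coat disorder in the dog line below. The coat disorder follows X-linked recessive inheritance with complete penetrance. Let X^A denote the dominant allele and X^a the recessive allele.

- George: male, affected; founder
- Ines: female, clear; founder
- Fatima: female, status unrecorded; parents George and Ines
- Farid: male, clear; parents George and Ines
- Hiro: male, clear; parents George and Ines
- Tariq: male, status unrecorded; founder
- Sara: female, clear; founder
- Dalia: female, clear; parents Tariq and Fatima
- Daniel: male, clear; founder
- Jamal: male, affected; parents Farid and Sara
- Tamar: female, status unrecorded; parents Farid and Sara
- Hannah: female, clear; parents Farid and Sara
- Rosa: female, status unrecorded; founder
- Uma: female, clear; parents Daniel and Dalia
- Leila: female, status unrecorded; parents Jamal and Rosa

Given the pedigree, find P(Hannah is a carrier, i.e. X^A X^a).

1/2

Farid is clear, so Farid is X^A Y.
Sara is clear so carries A and passed a to Jamal (X^a Y), so Sara is X^A X^a.
Their cross gives offspring ratios 1/2 X^A X^A : 1/2 X^A X^a. Conditioning on Hannah being clear, P(X^A X^a) = 1/2 / 1 = 1/2.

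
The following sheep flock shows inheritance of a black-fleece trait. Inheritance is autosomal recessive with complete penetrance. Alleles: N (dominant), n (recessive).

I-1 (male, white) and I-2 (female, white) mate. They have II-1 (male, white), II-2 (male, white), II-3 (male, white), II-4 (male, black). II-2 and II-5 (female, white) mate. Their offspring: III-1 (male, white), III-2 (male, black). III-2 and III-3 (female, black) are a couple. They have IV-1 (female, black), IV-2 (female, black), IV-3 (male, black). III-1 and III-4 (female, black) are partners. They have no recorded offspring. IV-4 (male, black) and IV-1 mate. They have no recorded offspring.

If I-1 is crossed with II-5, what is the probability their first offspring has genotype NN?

I-1 is white so carries N and passed n to II-4 (nn), so I-1 is Nn.
II-5 is white so carries N and passed n to III-2 (nn), so II-5 is Nn.
The cross gives 1/4 NN : 1/2 Nn : 1/4 nn, so P(offspring has genotype NN) = 1/4.

1/4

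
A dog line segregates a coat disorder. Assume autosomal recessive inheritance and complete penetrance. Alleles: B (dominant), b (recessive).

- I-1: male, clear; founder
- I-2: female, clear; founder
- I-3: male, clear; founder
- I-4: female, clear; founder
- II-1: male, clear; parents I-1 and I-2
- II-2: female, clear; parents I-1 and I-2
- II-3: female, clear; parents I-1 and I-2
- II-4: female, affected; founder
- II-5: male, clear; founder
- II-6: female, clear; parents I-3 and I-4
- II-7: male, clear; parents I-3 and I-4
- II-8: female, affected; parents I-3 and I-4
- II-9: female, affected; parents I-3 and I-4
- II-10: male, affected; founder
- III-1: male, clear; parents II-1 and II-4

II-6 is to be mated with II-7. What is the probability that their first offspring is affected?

I-3 is clear so carries B and passed b to II-8 (bb), so I-3 is Bb.
I-4 is clear so carries B and passed b to II-8 (bb), so I-4 is Bb.
II-6 is a clear offspring of I-3 (Bb) × I-4 (Bb), whose cross gives 1/4 BB : 1/2 Bb : 1/4 bb; conditioning on being clear, II-6 is BB with probability 1/3, Bb with probability 2/3.
II-7 is a clear offspring of I-3 (Bb) × I-4 (Bb), whose cross gives 1/4 BB : 1/2 Bb : 1/4 bb; conditioning on being clear, II-7 is BB with probability 1/3, Bb with probability 2/3.
Summing over parental genotype combinations, P(offspring is affected) = 4/9·1/4 = 1/9.

1/9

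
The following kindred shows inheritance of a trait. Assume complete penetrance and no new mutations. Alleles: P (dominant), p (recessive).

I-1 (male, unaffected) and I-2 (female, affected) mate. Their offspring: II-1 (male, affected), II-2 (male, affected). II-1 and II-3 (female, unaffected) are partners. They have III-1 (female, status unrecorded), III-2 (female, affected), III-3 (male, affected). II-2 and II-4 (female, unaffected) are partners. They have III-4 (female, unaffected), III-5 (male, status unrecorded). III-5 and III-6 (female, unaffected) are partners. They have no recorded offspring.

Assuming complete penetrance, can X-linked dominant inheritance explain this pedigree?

No

Under X-linked dominant, III-3 (affected, male) cannot arise from II-1 (affected) × II-3 (unaffected).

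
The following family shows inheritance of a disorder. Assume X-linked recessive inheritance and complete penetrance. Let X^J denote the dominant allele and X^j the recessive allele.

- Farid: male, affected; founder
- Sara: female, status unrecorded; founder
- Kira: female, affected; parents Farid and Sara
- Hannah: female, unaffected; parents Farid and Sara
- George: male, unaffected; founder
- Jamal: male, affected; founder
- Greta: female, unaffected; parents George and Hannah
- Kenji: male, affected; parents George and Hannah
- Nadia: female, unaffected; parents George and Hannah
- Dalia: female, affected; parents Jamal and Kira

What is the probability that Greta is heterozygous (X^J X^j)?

George is unaffected, so George is X^J Y.
Hannah is unaffected so carries J and received j from Farid (X^j Y), so Hannah is X^J X^j.
Their cross gives offspring ratios 1/2 X^J X^J : 1/2 X^J X^j. Conditioning on Greta being unaffected, P(X^J X^j) = 1/2 / 1 = 1/2.

1/2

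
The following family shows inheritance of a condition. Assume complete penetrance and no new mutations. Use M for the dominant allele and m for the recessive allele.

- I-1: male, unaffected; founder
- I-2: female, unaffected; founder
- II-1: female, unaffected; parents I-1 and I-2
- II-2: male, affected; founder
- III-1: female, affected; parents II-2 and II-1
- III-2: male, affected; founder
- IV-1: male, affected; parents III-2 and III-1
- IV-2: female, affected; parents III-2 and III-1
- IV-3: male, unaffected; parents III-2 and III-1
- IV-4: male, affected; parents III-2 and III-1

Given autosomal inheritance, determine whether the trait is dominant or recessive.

dominant

III-2 and III-1 are both affected yet have an unaffected child IV-3. Under a recessive model two affected parents are homozygous and every child would be affected, so the trait cannot be recessive.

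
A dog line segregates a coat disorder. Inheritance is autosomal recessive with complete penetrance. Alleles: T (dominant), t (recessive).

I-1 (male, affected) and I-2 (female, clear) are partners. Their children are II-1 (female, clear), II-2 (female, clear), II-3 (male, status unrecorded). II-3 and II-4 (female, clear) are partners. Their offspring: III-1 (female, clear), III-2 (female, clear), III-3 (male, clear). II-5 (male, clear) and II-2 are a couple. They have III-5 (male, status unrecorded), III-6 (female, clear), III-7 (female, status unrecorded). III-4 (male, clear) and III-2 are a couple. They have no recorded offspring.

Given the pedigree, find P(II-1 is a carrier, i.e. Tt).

II-1 is clear so carries T and received t from I-1 (tt), so II-1 is Tt, giving P(Tt) = 1.

1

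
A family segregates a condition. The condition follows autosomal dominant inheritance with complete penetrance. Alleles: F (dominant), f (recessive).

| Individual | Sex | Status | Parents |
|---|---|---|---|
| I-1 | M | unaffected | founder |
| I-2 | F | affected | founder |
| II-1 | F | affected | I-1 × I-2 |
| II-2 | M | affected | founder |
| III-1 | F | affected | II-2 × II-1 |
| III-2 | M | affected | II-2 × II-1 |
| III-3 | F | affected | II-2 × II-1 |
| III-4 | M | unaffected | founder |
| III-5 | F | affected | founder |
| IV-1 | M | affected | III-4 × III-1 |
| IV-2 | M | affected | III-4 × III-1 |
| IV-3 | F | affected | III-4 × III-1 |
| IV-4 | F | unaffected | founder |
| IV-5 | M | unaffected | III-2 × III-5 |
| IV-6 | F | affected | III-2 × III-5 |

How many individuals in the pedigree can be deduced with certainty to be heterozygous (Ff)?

Obligate heterozygotes: II-1 is affected so carries F and received f from I-1 (ff), so II-1 is Ff; III-2 is affected so carries F and passed f to IV-5 (ff), so III-2 is Ff; III-5 is affected so carries F and passed f to IV-5 (ff), so III-5 is Ff; IV-1 is affected so carries F and received f from III-4 (ff), so IV-1 is Ff; IV-2 is affected so carries F and received f from III-4 (ff), so IV-2 is Ff; IV-3 is affected so carries F and received f from III-4 (ff), so IV-3 is Ff.
Every other individual is either homozygous by phenotype or has at least one consistent homozygous assignment, so the count is 6.

6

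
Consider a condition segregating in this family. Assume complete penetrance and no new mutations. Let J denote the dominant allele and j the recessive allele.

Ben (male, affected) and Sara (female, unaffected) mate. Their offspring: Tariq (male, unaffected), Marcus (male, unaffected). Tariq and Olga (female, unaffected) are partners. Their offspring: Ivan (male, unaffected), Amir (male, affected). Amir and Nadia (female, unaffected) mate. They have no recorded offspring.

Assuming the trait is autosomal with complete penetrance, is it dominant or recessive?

recessive

Tariq and Olga are both unaffected yet have an affected child Amir. Under dominance, an affected child requires at least one affected parent, so the trait cannot be dominant.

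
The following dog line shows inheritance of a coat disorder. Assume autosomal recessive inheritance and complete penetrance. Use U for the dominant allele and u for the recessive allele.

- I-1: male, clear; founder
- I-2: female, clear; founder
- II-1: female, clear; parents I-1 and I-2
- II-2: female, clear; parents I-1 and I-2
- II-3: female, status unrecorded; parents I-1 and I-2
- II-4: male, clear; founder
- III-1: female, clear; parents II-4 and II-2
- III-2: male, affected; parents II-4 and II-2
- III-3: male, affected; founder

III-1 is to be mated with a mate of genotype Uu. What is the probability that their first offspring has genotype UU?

II-4 is clear so carries U and passed u to III-2 (uu), so II-4 is Uu.
II-2 is clear so carries U and passed u to III-2 (uu), so II-2 is Uu.
III-1 is a clear offspring of II-4 (Uu) × II-2 (Uu), whose cross gives 1/4 UU : 1/2 Uu : 1/4 uu; conditioning on being clear, III-1 is UU with probability 1/3, Uu with probability 2/3.
Summing over parental genotype combinations, P(offspring has genotype UU) = 1/3·1/2 + 2/3·1/4 = 1/3.

1/3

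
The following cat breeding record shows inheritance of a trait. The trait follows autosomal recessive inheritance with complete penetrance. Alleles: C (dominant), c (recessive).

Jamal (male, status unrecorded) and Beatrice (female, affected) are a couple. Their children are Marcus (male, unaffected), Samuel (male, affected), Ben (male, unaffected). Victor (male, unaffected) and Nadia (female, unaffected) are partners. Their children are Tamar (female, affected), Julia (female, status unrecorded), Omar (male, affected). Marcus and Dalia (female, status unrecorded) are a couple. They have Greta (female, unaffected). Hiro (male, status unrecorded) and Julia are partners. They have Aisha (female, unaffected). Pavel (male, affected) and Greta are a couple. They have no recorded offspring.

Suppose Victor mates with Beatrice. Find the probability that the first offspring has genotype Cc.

1/2

Victor is unaffected so carries C and passed c to Tamar (cc), so Victor is Cc.
Beatrice is affected, so Beatrice is cc.
The cross gives 1/2 Cc : 1/2 cc, so P(offspring has genotype Cc) = 1/2.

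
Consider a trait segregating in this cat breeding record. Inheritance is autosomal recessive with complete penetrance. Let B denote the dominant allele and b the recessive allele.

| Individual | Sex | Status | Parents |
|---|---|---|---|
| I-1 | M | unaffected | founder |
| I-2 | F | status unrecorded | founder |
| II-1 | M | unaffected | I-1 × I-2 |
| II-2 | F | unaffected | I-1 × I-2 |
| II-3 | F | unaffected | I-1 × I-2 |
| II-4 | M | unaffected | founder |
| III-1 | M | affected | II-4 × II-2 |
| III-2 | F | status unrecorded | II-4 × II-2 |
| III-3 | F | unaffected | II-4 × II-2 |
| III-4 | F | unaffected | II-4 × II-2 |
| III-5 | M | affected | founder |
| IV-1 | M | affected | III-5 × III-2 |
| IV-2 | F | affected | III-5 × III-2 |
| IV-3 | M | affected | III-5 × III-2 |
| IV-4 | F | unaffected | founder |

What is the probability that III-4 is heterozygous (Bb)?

2/3

II-4 is unaffected so carries B and passed b to III-1 (bb), so II-4 is Bb.
II-2 is unaffected so carries B and passed b to III-1 (bb), so II-2 is Bb.
Their cross gives offspring ratios 1/4 BB : 1/2 Bb : 1/4 bb. Conditioning on III-4 being unaffected, P(Bb) = 1/2 / 3/4 = 2/3.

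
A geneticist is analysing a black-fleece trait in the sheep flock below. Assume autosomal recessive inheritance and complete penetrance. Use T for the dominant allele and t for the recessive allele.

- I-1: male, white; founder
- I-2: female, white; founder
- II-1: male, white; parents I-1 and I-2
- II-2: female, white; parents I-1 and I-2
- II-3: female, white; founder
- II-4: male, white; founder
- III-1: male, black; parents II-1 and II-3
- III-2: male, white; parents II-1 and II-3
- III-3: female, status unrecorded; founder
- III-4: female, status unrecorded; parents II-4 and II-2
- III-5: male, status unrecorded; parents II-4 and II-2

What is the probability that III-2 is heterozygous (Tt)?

II-1 is white so carries T and passed t to III-1 (tt), so II-1 is Tt.
II-3 is white so carries T and passed t to III-1 (tt), so II-3 is Tt.
Their cross gives offspring ratios 1/4 TT : 1/2 Tt : 1/4 tt. Conditioning on III-2 being white, P(Tt) = 1/2 / 3/4 = 2/3.

2/3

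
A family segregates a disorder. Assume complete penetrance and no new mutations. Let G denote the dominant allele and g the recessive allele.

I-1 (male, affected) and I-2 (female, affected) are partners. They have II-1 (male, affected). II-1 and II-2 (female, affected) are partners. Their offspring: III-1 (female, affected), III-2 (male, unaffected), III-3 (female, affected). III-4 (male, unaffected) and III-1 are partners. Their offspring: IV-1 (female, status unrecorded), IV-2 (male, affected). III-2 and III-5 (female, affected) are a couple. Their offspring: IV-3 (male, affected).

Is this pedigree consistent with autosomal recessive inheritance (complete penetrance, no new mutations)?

No

Under autosomal recessive, III-2 (unaffected, male) cannot arise from II-1 (affected) × II-2 (affected).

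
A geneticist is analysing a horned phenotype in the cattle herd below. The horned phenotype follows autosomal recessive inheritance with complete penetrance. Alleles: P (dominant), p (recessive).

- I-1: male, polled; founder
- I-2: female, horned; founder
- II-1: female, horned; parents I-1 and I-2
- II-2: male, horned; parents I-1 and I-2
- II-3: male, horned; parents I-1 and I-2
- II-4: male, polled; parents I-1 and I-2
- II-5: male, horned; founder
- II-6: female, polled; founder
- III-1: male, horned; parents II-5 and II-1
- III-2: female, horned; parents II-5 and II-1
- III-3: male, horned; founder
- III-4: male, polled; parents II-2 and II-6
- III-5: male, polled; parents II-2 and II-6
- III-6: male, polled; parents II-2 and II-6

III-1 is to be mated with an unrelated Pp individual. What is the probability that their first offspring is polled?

III-1 is horned, so III-1 is pp.
The cross gives 1/2 Pp : 1/2 pp, so P(offspring is polled) = 1/2.

1/2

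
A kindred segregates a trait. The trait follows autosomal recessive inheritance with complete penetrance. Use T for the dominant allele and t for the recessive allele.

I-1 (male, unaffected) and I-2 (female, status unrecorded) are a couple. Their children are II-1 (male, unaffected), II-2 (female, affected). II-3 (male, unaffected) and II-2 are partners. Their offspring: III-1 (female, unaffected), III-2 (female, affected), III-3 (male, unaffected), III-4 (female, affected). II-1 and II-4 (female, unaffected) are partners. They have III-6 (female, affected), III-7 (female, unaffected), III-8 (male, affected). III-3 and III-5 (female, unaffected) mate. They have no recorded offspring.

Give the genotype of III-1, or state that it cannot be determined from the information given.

Tt

From phenotype alone, III-1 is TT or Tt.
III-1 is unaffected so carries T and received t from II-2 (tt), so III-1 is Tt.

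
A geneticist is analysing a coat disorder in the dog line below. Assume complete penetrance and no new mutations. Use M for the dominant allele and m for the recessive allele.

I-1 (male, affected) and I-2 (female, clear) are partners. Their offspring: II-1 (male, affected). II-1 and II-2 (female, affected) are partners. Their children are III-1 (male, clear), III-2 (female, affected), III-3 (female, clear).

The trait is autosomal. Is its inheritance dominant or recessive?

II-1 and II-2 are both affected yet have a clear child III-1. Under a recessive model two affected parents are homozygous and every child would be affected, so the trait cannot be recessive.

dominant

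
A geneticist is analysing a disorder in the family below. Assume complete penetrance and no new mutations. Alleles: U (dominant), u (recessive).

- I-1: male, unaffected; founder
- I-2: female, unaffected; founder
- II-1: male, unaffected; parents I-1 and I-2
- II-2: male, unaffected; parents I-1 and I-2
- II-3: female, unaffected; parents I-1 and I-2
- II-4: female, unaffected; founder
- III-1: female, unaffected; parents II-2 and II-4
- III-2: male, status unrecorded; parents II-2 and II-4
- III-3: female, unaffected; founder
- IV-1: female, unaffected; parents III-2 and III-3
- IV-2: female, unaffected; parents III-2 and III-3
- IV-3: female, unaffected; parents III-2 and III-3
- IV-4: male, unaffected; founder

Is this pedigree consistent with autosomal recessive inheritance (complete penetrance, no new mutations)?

A consistent assignment under autosomal recessive exists: I-1 UU, I-2 UU, II-1 UU, II-2 UU, II-3 UU, II-4 UU, III-1 UU, III-2 UU, III-3 UU, IV-1 UU, IV-2 UU, IV-3 UU, IV-4 UU.
In this assignment every recorded phenotype matches its genotype and every non-founder's genotype is obtainable from its parents' genotypes, so the pedigree is consistent.

Yes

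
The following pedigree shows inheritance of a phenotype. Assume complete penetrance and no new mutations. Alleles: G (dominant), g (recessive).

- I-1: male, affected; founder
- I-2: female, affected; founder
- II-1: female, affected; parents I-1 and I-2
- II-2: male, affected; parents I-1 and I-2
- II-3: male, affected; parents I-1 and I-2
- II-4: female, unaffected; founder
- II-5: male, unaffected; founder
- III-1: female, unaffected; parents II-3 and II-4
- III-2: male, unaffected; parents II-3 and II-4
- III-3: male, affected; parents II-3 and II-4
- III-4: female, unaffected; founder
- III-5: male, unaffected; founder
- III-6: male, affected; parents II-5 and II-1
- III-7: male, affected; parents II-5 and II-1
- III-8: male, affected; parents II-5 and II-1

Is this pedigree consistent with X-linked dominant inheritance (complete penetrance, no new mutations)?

Under X-linked dominant, III-1 (unaffected, female) cannot arise from II-3 (affected) × II-4 (unaffected).

No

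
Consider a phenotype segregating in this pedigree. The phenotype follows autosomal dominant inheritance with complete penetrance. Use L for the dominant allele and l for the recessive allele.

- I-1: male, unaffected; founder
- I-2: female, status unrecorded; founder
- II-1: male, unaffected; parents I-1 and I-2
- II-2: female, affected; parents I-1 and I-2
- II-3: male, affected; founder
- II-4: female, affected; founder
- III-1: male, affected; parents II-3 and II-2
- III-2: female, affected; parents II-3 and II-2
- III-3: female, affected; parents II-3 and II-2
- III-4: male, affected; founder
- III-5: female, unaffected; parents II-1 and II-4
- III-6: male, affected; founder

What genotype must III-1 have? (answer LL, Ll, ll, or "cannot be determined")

cannot be determined

III-1's phenotype allows LL or Ll, and no parent or child forces a single allele at both positions; consistent genotype assignments exist with III-1 as LL or Ll.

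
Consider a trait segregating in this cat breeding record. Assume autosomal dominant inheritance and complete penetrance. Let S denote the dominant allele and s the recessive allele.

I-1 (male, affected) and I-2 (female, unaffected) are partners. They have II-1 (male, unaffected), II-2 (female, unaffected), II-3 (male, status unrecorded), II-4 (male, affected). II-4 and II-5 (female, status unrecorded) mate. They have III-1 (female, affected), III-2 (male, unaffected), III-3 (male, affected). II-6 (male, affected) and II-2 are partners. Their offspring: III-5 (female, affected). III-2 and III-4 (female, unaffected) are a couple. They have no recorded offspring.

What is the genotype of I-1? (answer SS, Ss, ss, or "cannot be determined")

From phenotype alone, I-1 is SS or Ss.
I-1 is affected so carries S and passed s to II-1 (ss), so I-1 is Ss.

Ss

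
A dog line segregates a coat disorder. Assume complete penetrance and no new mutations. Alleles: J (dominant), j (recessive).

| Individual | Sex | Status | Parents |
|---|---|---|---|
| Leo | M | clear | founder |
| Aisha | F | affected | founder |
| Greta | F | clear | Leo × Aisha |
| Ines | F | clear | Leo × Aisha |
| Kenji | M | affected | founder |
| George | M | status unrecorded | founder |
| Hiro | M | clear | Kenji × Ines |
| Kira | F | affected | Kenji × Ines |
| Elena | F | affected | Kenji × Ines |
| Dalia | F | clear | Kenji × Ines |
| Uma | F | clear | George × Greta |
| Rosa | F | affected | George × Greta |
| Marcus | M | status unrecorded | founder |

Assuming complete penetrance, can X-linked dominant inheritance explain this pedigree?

Under X-linked dominant, Dalia (clear, female) cannot arise from Kenji (affected) × Ines (clear).

No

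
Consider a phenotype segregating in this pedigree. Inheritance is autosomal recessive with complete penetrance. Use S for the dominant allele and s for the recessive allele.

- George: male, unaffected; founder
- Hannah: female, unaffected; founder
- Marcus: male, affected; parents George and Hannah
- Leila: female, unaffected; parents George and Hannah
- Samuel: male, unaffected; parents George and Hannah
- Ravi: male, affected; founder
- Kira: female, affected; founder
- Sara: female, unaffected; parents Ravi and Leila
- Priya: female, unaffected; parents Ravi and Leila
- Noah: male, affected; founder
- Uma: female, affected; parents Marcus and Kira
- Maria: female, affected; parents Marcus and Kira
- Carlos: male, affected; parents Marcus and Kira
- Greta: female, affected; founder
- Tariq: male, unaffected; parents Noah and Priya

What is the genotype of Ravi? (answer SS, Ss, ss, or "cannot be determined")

ss

Ravi is affected, so Ravi is ss.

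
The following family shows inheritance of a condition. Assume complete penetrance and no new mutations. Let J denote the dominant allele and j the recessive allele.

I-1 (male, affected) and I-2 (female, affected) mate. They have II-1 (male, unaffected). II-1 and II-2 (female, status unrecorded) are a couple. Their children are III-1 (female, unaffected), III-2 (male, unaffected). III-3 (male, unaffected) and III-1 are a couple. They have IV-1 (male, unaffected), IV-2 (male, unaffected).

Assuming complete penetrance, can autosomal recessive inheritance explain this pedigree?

No

Under autosomal recessive, II-1 (unaffected, male) cannot arise from I-1 (affected) × I-2 (affected).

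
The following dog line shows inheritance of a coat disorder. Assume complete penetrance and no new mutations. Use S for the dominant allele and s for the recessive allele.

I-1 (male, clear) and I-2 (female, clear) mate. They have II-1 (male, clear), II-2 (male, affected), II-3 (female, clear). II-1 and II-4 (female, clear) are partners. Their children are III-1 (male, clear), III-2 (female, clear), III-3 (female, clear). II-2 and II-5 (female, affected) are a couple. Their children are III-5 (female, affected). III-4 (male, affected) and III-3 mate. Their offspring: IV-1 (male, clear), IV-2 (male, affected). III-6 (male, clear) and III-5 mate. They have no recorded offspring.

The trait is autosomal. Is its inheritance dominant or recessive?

I-1 and I-2 are both clear yet have an affected child II-2. Under dominance, an affected child requires at least one affected parent, so the trait cannot be dominant.

recessive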